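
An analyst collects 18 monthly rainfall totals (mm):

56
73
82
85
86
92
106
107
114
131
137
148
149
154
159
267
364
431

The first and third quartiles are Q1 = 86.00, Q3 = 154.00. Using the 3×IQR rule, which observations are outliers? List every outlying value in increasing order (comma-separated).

IQR = Q3 − Q1 = 154.00 − 86.00 = 68.00.
Lower fence = Q1 − 3·IQR = 86.00 − 204.00 = -118.00.
Upper fence = Q3 + 3·IQR = 154.00 + 204.00 = 358.00.
364 > 358.00 → outlier.
431 > 358.00 → outlier.
All remaining values lie within [-118.00, 358.00].

364, 431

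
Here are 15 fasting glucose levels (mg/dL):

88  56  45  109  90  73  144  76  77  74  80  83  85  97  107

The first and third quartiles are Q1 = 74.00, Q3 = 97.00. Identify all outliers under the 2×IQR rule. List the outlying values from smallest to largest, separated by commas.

IQR = Q3 − Q1 = 97.00 − 74.00 = 23.00.
Lower fence = Q1 − 2·IQR = 74.00 − 46.00 = 28.00.
Upper fence = Q3 + 2·IQR = 97.00 + 46.00 = 143.00.
144 > 143.00 → outlier.
All remaining values lie within [28.00, 143.00].

144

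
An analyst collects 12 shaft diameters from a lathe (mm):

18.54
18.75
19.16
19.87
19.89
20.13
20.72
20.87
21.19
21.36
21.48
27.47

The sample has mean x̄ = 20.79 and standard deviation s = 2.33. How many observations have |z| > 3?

Cutoffs: x̄ ± 3s = [13.80, 27.78].
Every value lies within the cutoffs.

0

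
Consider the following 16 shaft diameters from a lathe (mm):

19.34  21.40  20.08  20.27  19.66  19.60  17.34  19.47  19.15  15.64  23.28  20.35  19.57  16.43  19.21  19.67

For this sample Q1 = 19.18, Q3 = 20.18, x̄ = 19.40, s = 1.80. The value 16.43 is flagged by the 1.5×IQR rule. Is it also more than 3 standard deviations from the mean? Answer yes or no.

no

z = (16.43 − 19.40) / 1.80 = -1.65.
|z| = 1.65 ≤ 3.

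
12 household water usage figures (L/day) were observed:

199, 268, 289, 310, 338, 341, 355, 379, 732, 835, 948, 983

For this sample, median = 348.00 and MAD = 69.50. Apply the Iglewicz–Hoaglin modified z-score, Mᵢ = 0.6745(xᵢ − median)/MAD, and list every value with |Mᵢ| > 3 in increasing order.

|Mᵢ| > 3 ⇔ |xᵢ − 348.00| > 3·69.50/0.6745 = 309.12.
So outliers lie outside [38.88, 657.12].
732: M = 3.73 → outlier.
835: M = 4.73 → outlier.
948: M = 5.82 → outlier.
983: M = 6.16 → outlier.

732, 835, 948, 983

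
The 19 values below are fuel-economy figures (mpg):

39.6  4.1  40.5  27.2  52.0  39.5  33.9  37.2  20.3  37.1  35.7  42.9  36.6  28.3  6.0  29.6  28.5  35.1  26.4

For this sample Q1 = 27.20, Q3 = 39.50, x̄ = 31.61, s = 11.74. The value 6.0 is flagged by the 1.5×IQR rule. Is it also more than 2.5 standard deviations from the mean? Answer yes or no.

no

z = (6.0 − 31.61) / 11.74 = -2.18.
|z| = 2.18 ≤ 2.5.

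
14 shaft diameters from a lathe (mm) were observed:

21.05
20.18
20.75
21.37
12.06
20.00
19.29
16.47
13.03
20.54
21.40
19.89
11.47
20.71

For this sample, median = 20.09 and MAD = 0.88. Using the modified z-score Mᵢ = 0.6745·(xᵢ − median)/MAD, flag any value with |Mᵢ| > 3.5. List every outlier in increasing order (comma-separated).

|Mᵢ| > 3.5 ⇔ |xᵢ − 20.09| > 3.5·0.88/0.6745 = 4.57.
So outliers lie outside [15.52, 24.66].
11.47: M = -6.61 → outlier.
12.06: M = -6.15 → outlier.
13.03: M = -5.41 → outlier.

11.47, 12.06, 13.03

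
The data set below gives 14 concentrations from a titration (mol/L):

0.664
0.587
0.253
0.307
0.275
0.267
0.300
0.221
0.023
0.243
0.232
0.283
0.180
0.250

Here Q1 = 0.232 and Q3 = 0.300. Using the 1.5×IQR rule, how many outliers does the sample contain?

3

IQR = 0.068; fences at 0.232 − 0.102 = 0.130 and 0.300 + 0.102 = 0.402.
Outside the cutoffs: 0.023, 0.587, 0.664.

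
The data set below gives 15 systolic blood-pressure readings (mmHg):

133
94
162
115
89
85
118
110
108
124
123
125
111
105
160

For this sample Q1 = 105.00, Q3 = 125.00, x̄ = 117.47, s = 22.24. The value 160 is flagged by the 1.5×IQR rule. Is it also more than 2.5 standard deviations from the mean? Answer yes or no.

z = (160 − 117.47) / 22.24 = 1.91.
|z| = 1.91 ≤ 2.5.

no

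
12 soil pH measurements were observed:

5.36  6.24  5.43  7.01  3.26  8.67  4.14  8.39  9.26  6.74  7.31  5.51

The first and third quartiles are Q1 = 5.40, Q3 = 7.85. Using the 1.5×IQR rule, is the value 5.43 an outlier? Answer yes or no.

IQR = Q3 − Q1 = 7.85 − 5.40 = 2.45.
Lower fence = Q1 − 1.5·IQR = 5.40 − 3.675 = 1.725.
Upper fence = Q3 + 1.5·IQR = 7.85 + 3.675 = 11.525.
5.43 lies within [1.725, 11.525].

no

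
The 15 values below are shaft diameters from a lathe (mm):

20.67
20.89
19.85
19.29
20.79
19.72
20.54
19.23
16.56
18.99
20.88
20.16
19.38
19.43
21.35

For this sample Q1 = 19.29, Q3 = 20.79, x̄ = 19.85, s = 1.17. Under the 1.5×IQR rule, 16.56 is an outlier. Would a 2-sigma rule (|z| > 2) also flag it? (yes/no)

z = (16.56 − 19.85) / 1.17 = -2.81.
|z| = 2.81 > 2.

yes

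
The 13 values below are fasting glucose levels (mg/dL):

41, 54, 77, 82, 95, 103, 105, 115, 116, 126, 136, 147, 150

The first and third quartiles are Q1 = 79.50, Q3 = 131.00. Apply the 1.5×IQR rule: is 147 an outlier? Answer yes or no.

IQR = Q3 − Q1 = 131.00 − 79.50 = 51.50.
Lower fence = Q1 − 1.5·IQR = 79.50 − 77.25 = 2.25.
Upper fence = Q3 + 1.5·IQR = 131.00 + 77.25 = 208.25.
147 lies within [2.25, 208.25].

no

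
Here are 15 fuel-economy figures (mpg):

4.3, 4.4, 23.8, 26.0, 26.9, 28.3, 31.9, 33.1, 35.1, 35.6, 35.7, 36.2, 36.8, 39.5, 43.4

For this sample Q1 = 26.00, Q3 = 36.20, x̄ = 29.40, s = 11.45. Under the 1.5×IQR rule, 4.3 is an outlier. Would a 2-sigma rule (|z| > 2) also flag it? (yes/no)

yes

z = (4.3 − 29.40) / 11.45 = -2.19.
|z| = 2.19 > 2.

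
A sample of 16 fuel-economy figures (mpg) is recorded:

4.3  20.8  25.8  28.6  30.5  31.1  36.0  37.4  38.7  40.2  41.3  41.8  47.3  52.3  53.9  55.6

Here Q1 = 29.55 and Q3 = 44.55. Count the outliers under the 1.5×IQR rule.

IQR = 15.00; fences at 29.55 − 22.50 = 7.05 and 44.55 + 22.50 = 67.05.
Outside the cutoffs: 4.3.

1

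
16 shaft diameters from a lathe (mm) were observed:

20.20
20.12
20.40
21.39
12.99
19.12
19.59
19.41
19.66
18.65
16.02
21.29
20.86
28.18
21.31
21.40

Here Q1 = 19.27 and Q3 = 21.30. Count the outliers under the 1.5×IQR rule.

IQR = 2.03; fences at 19.27 − 3.045 = 16.225 and 21.30 + 3.045 = 24.345.
Outside the cutoffs: 12.99, 16.02, 28.18.

3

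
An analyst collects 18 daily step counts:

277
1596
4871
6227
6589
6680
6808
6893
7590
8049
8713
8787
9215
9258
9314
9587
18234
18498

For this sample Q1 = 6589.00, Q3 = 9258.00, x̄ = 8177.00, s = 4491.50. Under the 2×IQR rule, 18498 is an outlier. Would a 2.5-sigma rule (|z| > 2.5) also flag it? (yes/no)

z = (18498 − 8177.00) / 4491.50 = 2.30.
|z| = 2.30 ≤ 2.5.

no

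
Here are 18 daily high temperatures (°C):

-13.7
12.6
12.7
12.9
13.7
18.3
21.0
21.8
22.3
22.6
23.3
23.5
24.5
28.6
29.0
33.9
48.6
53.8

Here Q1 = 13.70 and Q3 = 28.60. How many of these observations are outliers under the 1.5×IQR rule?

2

IQR = 14.90; fences at 13.70 − 22.35 = -8.65 and 28.60 + 22.35 = 50.95.
Outside the cutoffs: -13.7, 53.8.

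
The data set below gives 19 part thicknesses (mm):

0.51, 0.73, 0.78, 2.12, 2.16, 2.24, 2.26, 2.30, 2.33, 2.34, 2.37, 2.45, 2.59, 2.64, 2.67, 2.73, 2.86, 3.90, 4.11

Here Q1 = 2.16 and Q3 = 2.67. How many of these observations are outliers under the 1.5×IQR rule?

IQR = 0.51; fences at 2.16 − 0.765 = 1.395 and 2.67 + 0.765 = 3.435.
Outside the cutoffs: 0.51, 0.73, 0.78, 3.90, 4.11.

5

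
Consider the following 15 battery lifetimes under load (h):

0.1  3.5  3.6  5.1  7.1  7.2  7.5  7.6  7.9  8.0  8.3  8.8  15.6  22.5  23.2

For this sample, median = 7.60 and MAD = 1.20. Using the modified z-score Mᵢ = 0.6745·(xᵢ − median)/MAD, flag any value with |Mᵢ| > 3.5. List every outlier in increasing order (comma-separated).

|Mᵢ| > 3.5 ⇔ |xᵢ − 7.60| > 3.5·1.20/0.6745 = 6.23.
So outliers lie outside [1.37, 13.83].
0.1: M = -4.22 → outlier.
15.6: M = 4.50 → outlier.
22.5: M = 8.38 → outlier.
23.2: M = 8.77 → outlier.

0.1, 15.6, 22.5, 23.2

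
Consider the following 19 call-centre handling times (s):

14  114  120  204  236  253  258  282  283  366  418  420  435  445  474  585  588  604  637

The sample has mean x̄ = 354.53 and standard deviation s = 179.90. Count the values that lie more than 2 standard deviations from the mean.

0

Cutoffs: x̄ ± 2s = [-5.27, 714.33].
Every value lies within the cutoffs.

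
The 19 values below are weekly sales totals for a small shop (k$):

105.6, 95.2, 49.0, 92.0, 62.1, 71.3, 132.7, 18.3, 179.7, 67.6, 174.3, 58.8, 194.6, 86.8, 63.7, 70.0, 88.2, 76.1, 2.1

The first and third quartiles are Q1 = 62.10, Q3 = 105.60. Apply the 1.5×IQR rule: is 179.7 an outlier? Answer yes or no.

IQR = Q3 − Q1 = 105.60 − 62.10 = 43.50.
Lower fence = Q1 − 1.5·IQR = 62.10 − 65.25 = -3.15.
Upper fence = Q3 + 1.5·IQR = 105.60 + 65.25 = 170.85.
179.7 lies above the upper fence.

yes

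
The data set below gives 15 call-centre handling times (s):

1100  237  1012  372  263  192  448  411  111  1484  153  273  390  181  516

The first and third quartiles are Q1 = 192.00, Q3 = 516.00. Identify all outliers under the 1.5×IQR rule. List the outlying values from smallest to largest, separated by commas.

IQR = Q3 − Q1 = 516.00 − 192.00 = 324.00.
Lower fence = Q1 − 1.5·IQR = 192.00 − 486.00 = -294.00.
Upper fence = Q3 + 1.5·IQR = 516.00 + 486.00 = 1002.00.
1012 > 1002.00 → outlier.
1100 > 1002.00 → outlier.
1484 > 1002.00 → outlier.
All remaining values lie within [-294.00, 1002.00].

1012, 1100, 1484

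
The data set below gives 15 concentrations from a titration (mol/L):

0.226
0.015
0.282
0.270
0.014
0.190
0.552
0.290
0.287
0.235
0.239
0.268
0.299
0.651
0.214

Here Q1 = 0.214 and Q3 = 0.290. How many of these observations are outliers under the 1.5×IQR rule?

4

IQR = 0.076; fences at 0.214 − 0.114 = 0.100 and 0.290 + 0.114 = 0.404.
Outside the cutoffs: 0.014, 0.015, 0.552, 0.651.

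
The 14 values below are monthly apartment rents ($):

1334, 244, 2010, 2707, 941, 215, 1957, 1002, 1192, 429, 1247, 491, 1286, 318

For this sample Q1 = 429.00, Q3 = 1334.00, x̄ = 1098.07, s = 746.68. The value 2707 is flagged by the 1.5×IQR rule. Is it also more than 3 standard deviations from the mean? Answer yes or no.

z = (2707 − 1098.07) / 746.68 = 2.15.
|z| = 2.15 ≤ 3.

no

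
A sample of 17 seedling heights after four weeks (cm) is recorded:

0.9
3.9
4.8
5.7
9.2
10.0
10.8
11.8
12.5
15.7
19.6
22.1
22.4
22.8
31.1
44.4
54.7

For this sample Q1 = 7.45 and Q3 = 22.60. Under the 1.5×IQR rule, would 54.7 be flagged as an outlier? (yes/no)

IQR = Q3 − Q1 = 22.60 − 7.45 = 15.15.
Lower fence = Q1 − 1.5·IQR = 7.45 − 22.725 = -15.275.
Upper fence = Q3 + 1.5·IQR = 22.60 + 22.725 = 45.325.
54.7 lies above the upper fence.

yes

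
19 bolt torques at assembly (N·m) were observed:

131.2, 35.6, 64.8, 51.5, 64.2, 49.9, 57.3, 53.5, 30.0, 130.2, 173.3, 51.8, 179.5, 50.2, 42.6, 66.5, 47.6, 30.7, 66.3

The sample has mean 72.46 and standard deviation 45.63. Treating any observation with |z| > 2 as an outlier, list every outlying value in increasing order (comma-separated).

Cutoffs at x̄ ± 2s: 72.46 ± 2·45.63 = [-18.80, 163.72].
173.3: z = 2.21, |z| > 2 → outlier.
179.5: z = 2.35, |z| > 2 → outlier.
Every other value lies within [-18.80, 163.72].

173.3, 179.5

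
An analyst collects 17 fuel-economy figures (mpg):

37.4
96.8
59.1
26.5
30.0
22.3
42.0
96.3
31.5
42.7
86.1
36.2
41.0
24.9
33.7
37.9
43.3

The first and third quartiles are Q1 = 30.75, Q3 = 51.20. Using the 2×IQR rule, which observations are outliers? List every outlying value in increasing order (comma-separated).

96.3, 96.8

IQR = Q3 − Q1 = 51.20 − 30.75 = 20.45.
Lower fence = Q1 − 2·IQR = 30.75 − 40.90 = -10.15.
Upper fence = Q3 + 2·IQR = 51.20 + 40.90 = 92.10.
96.3 > 92.10 → outlier.
96.8 > 92.10 → outlier.
All remaining values lie within [-10.15, 92.10].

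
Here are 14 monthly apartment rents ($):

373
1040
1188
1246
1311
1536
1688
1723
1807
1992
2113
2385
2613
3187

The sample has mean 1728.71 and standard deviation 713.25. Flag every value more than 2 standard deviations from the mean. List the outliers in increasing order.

3187

Cutoffs at x̄ ± 2s: 1728.71 ± 2·713.25 = [302.21, 3155.21].
3187: z = 2.04, |z| > 2 → outlier.
Every other value lies within [302.21, 3155.21].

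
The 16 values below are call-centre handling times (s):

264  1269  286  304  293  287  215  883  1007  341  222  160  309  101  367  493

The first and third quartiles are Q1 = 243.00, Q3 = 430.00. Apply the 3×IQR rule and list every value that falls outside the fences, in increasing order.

1007, 1269

IQR = Q3 − Q1 = 430.00 − 243.00 = 187.00.
Lower fence = Q1 − 3·IQR = 243.00 − 561.00 = -318.00.
Upper fence = Q3 + 3·IQR = 430.00 + 561.00 = 991.00.
1007 > 991.00 → outlier.
1269 > 991.00 → outlier.
All remaining values lie within [-318.00, 991.00].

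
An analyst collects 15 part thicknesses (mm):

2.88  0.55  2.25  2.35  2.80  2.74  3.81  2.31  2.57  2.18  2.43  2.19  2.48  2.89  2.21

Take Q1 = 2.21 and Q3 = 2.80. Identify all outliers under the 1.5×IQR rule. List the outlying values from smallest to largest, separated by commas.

0.55, 3.81

IQR = Q3 − Q1 = 2.80 − 2.21 = 0.59.
Lower fence = Q1 − 1.5·IQR = 2.21 − 0.885 = 1.325.
Upper fence = Q3 + 1.5·IQR = 2.80 + 0.885 = 3.685.
0.55 < 1.325 → outlier.
3.81 > 3.685 → outlier.
All remaining values lie within [1.325, 3.685].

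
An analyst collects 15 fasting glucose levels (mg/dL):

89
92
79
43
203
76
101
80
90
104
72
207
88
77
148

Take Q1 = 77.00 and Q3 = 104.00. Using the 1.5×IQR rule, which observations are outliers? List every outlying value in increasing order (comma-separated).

IQR = Q3 − Q1 = 104.00 − 77.00 = 27.00.
Lower fence = Q1 − 1.5·IQR = 77.00 − 40.50 = 36.50.
Upper fence = Q3 + 1.5·IQR = 104.00 + 40.50 = 144.50.
148 > 144.50 → outlier.
203 > 144.50 → outlier.
207 > 144.50 → outlier.
All remaining values lie within [36.50, 144.50].

148, 203, 207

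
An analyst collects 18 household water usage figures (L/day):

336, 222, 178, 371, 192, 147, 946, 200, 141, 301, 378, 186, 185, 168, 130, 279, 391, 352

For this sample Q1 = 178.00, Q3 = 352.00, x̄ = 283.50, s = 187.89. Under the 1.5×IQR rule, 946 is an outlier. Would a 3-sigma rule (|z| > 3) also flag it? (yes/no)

yes

z = (946 − 283.50) / 187.89 = 3.53.
|z| = 3.53 > 3.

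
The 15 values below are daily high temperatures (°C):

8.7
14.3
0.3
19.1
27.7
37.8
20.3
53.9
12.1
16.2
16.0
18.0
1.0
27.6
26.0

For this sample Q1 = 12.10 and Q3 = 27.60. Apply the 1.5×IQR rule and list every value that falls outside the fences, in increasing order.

IQR = Q3 − Q1 = 27.60 − 12.10 = 15.50.
Lower fence = Q1 − 1.5·IQR = 12.10 − 23.25 = -11.15.
Upper fence = Q3 + 1.5·IQR = 27.60 + 23.25 = 50.85.
53.9 > 50.85 → outlier.
All remaining values lie within [-11.15, 50.85].

53.9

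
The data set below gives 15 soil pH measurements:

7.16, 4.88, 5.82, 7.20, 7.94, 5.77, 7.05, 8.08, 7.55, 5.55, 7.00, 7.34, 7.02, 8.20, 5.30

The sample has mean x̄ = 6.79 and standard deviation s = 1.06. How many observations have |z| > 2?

0

Cutoffs: x̄ ± 2s = [4.67, 8.91].
Every value lies within the cutoffs.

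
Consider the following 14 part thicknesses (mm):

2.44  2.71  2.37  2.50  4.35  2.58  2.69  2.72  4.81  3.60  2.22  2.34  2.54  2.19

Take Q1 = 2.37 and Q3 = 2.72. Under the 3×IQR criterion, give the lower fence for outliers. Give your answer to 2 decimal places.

1.32

IQR = Q3 − Q1 = 2.72 − 2.37 = 0.35.
Lower fence = Q1 − 3·IQR = 2.37 − 1.05 = 1.32.
Upper fence = Q3 + 3·IQR = 2.72 + 1.05 = 3.77.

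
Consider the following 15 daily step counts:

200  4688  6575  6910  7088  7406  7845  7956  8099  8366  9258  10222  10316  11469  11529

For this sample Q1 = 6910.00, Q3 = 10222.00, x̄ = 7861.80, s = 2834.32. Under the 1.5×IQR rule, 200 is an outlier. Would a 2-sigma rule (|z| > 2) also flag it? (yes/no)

yes

z = (200 − 7861.80) / 2834.32 = -2.70.
|z| = 2.70 > 2.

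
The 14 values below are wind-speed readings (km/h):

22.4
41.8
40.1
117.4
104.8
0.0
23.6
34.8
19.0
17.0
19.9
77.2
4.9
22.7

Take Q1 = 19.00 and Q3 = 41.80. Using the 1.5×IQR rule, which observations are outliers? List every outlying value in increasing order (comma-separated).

IQR = Q3 − Q1 = 41.80 − 19.00 = 22.80.
Lower fence = Q1 − 1.5·IQR = 19.00 − 34.20 = -15.20.
Upper fence = Q3 + 1.5·IQR = 41.80 + 34.20 = 76.00.
77.2 > 76.00 → outlier.
104.8 > 76.00 → outlier.
117.4 > 76.00 → outlier.
All remaining values lie within [-15.20, 76.00].

77.2, 104.8, 117.4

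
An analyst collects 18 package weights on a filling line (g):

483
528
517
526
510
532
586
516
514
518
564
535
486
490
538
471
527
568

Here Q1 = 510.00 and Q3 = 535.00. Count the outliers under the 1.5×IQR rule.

IQR = 25.00; fences at 510.00 − 37.50 = 472.50 and 535.00 + 37.50 = 572.50.
Outside the cutoffs: 471, 586.

2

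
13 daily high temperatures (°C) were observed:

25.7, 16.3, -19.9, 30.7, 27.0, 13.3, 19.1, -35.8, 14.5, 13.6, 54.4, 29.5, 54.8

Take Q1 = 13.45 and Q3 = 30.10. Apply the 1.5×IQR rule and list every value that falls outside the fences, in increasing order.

IQR = Q3 − Q1 = 30.10 − 13.45 = 16.65.
Lower fence = Q1 − 1.5·IQR = 13.45 − 24.975 = -11.525.
Upper fence = Q3 + 1.5·IQR = 30.10 + 24.975 = 55.075.
-35.8 < -11.525 → outlier.
-19.9 < -11.525 → outlier.
All remaining values lie within [-11.525, 55.075].

-35.8, -19.9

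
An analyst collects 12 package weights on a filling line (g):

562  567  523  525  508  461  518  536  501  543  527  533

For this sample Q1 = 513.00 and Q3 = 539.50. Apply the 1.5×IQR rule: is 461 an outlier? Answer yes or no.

yes

IQR = Q3 − Q1 = 539.50 − 513.00 = 26.50.
Lower fence = Q1 − 1.5·IQR = 513.00 − 39.75 = 473.25.
Upper fence = Q3 + 1.5·IQR = 539.50 + 39.75 = 579.25.
461 lies below the lower fence.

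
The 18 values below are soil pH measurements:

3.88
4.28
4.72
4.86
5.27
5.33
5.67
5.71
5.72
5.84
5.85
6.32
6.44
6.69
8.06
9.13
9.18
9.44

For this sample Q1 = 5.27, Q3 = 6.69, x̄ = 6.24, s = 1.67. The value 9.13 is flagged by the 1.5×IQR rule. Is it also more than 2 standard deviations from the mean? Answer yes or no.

no

z = (9.13 − 6.24) / 1.67 = 1.73.
|z| = 1.73 ≤ 2.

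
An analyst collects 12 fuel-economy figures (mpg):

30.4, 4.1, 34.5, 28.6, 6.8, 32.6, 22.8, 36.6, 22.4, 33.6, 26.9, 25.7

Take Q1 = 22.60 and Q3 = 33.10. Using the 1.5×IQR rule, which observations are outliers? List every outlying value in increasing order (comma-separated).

IQR = Q3 − Q1 = 33.10 − 22.60 = 10.50.
Lower fence = Q1 − 1.5·IQR = 22.60 − 15.75 = 6.85.
Upper fence = Q3 + 1.5·IQR = 33.10 + 15.75 = 48.85.
4.1 < 6.85 → outlier.
6.8 < 6.85 → outlier.
All remaining values lie within [6.85, 48.85].

4.1, 6.8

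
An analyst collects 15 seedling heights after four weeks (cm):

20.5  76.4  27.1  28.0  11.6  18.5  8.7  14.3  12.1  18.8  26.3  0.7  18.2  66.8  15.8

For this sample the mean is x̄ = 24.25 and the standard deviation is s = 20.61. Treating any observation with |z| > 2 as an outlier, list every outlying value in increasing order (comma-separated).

Cutoffs at x̄ ± 2s: 24.25 ± 2·20.61 = [-16.97, 65.47].
66.8: z = 2.06, |z| > 2 → outlier.
76.4: z = 2.53, |z| > 2 → outlier.
Every other value lies within [-16.97, 65.47].

66.8, 76.4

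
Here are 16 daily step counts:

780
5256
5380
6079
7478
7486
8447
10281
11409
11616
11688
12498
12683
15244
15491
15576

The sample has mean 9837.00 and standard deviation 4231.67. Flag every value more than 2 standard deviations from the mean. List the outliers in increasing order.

Cutoffs at x̄ ± 2s: 9837.00 ± 2·4231.67 = [1373.66, 18300.34].
780: z = -2.14, |z| > 2 → outlier.
Every other value lies within [1373.66, 18300.34].

780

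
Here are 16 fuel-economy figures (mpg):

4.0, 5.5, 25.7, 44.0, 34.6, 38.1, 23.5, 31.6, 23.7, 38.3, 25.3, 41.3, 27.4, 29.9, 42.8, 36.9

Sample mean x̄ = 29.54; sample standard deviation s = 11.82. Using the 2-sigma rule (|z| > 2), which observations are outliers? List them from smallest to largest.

Cutoffs at x̄ ± 2s: 29.54 ± 2·11.82 = [5.90, 53.18].
4.0: z = -2.16, |z| > 2 → outlier.
5.5: z = -2.03, |z| > 2 → outlier.
Every other value lies within [5.90, 53.18].

4.0, 5.5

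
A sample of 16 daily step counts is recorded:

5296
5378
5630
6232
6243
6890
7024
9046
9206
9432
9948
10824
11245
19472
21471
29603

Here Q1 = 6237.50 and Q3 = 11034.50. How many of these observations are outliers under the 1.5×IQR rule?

3

IQR = 4797.00; fences at 6237.50 − 7195.50 = -958.00 and 11034.50 + 7195.50 = 18230.00.
Outside the cutoffs: 19472, 21471, 29603.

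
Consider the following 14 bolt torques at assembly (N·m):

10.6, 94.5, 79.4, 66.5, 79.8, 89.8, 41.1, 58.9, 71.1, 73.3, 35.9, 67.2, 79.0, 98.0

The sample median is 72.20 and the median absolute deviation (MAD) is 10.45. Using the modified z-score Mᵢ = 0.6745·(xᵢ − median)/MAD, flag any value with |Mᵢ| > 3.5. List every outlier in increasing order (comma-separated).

|Mᵢ| > 3.5 ⇔ |xᵢ − 72.20| > 3.5·10.45/0.6745 = 54.23.
So outliers lie outside [17.97, 126.43].
10.6: M = -3.98 → outlier.

10.6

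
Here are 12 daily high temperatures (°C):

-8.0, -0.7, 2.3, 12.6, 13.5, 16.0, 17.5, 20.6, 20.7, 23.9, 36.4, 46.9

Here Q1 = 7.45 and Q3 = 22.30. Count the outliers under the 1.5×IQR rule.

IQR = 14.85; fences at 7.45 − 22.275 = -14.825 and 22.30 + 22.275 = 44.575.
Outside the cutoffs: 46.9.

1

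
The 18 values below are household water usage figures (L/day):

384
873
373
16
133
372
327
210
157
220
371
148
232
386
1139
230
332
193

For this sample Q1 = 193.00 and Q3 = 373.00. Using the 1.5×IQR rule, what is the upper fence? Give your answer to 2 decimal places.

643.00

IQR = Q3 − Q1 = 373.00 − 193.00 = 180.00.
Lower fence = Q1 − 1.5·IQR = 193.00 − 270.00 = -77.00.
Upper fence = Q3 + 1.5·IQR = 373.00 + 270.00 = 643.00.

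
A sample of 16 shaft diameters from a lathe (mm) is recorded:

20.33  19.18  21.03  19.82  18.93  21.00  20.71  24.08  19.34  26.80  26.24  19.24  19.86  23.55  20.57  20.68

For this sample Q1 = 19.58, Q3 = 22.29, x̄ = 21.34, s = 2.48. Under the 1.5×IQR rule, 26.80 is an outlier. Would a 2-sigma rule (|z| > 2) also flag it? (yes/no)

yes

z = (26.80 − 21.34) / 2.48 = 2.20.
|z| = 2.20 > 2.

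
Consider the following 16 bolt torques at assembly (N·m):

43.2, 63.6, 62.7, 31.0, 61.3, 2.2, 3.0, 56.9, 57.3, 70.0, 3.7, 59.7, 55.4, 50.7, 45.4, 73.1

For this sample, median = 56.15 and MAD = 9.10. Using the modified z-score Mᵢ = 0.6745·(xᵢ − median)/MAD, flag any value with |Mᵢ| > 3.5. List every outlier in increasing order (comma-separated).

2.2, 3.0, 3.7

|Mᵢ| > 3.5 ⇔ |xᵢ − 56.15| > 3.5·9.10/0.6745 = 47.22.
So outliers lie outside [8.93, 103.37].
2.2: M = -4.00 → outlier.
3.0: M = -3.94 → outlier.
3.7: M = -3.89 → outlier.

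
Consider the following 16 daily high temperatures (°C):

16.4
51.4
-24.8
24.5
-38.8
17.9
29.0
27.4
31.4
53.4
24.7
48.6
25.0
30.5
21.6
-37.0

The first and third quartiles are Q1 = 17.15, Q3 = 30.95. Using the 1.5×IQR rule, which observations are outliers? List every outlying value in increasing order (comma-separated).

IQR = Q3 − Q1 = 30.95 − 17.15 = 13.80.
Lower fence = Q1 − 1.5·IQR = 17.15 − 20.70 = -3.55.
Upper fence = Q3 + 1.5·IQR = 30.95 + 20.70 = 51.65.
-38.8 < -3.55 → outlier.
-37.0 < -3.55 → outlier.
-24.8 < -3.55 → outlier.
53.4 > 51.65 → outlier.
All remaining values lie within [-3.55, 51.65].

-38.8, -37.0, -24.8, 53.4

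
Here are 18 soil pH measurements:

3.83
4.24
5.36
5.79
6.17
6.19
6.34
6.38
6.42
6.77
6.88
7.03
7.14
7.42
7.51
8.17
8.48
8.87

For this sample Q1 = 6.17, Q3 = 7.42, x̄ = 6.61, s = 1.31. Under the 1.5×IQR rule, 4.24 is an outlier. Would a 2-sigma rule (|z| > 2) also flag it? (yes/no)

z = (4.24 − 6.61) / 1.31 = -1.81.
|z| = 1.81 ≤ 2.

no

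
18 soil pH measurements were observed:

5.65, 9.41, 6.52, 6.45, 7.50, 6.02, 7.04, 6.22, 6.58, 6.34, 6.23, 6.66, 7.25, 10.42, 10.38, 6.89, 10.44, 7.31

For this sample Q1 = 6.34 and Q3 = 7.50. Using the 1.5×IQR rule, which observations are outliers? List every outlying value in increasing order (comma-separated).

9.41, 10.38, 10.42, 10.44

IQR = Q3 − Q1 = 7.50 − 6.34 = 1.16.
Lower fence = Q1 − 1.5·IQR = 6.34 − 1.74 = 4.60.
Upper fence = Q3 + 1.5·IQR = 7.50 + 1.74 = 9.24.
9.41 > 9.24 → outlier.
10.38 > 9.24 → outlier.
10.42 > 9.24 → outlier.
10.44 > 9.24 → outlier.
All remaining values lie within [4.60, 9.24].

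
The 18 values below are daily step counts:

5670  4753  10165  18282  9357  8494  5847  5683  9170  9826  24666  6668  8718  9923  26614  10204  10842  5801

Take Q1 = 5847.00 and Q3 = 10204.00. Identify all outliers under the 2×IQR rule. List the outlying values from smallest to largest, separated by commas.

IQR = Q3 − Q1 = 10204.00 − 5847.00 = 4357.00.
Lower fence = Q1 − 2·IQR = 5847.00 − 8714.00 = -2867.00.
Upper fence = Q3 + 2·IQR = 10204.00 + 8714.00 = 18918.00.
24666 > 18918.00 → outlier.
26614 > 18918.00 → outlier.
All remaining values lie within [-2867.00, 18918.00].

24666, 26614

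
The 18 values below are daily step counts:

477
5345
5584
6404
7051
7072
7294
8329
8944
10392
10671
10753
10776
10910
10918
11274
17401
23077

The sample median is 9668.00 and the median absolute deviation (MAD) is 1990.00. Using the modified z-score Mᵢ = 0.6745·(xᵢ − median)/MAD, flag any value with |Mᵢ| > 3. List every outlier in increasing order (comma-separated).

477, 23077

|Mᵢ| > 3 ⇔ |xᵢ − 9668.00| > 3·1990.00/0.6745 = 8851.00.
So outliers lie outside [817.00, 18519.00].
477: M = -3.12 → outlier.
23077: M = 4.54 → outlier.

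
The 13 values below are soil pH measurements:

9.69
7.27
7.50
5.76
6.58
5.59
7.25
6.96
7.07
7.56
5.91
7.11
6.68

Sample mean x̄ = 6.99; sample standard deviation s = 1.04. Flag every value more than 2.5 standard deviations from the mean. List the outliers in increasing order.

9.69

Cutoffs at x̄ ± 2.5s: 6.99 ± 2.5·1.04 = [4.39, 9.59].
9.69: z = 2.60, |z| > 2.5 → outlier.
Every other value lies within [4.39, 9.59].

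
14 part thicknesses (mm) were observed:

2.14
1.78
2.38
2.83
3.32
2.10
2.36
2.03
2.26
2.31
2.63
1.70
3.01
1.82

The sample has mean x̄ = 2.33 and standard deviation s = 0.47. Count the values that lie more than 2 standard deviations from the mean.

Cutoffs: x̄ ± 2s = [1.39, 3.27].
Outside the cutoffs: 3.32.

1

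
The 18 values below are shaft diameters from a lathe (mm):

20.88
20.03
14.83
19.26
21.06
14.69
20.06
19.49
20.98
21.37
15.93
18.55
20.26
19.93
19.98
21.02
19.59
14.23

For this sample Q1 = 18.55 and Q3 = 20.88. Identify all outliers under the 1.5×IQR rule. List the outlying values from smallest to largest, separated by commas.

14.23, 14.69, 14.83

IQR = Q3 − Q1 = 20.88 − 18.55 = 2.33.
Lower fence = Q1 − 1.5·IQR = 18.55 − 3.495 = 15.055.
Upper fence = Q3 + 1.5·IQR = 20.88 + 3.495 = 24.375.
14.23 < 15.055 → outlier.
14.69 < 15.055 → outlier.
14.83 < 15.055 → outlier.
All remaining values lie within [15.055, 24.375].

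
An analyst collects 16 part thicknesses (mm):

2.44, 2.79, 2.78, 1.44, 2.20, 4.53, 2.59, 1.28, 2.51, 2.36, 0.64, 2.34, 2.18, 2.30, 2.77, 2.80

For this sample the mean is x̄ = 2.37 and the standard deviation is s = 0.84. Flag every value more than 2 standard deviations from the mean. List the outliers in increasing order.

Cutoffs at x̄ ± 2s: 2.37 ± 2·0.84 = [0.69, 4.05].
0.64: z = -2.06, |z| > 2 → outlier.
4.53: z = 2.57, |z| > 2 → outlier.
Every other value lies within [0.69, 4.05].

0.64, 4.53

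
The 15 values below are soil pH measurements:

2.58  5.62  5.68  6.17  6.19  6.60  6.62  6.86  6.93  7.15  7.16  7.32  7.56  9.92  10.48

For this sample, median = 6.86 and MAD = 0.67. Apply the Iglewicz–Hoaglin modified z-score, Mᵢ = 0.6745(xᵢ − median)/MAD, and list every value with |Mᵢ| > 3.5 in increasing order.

2.58, 10.48

|Mᵢ| > 3.5 ⇔ |xᵢ − 6.86| > 3.5·0.67/0.6745 = 3.48.
So outliers lie outside [3.38, 10.34].
2.58: M = -4.31 → outlier.
10.48: M = 3.64 → outlier.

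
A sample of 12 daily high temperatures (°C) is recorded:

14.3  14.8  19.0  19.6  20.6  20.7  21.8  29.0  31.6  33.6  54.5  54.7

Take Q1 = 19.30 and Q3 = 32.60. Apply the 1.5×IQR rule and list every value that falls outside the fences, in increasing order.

IQR = Q3 − Q1 = 32.60 − 19.30 = 13.30.
Lower fence = Q1 − 1.5·IQR = 19.30 − 19.95 = -0.65.
Upper fence = Q3 + 1.5·IQR = 32.60 + 19.95 = 52.55.
54.5 > 52.55 → outlier.
54.7 > 52.55 → outlier.
All remaining values lie within [-0.65, 52.55].

54.5, 54.7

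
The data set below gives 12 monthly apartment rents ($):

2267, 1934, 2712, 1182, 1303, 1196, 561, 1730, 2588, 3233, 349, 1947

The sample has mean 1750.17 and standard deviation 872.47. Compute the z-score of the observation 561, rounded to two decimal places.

-1.36

z = (561 − 1750.17) / 872.47 = -1.36.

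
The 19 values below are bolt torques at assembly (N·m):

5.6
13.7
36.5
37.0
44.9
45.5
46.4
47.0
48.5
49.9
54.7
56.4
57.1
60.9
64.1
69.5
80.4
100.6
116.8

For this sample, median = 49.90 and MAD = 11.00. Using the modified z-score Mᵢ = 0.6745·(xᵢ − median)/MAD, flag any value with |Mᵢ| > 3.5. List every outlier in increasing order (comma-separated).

116.8

|Mᵢ| > 3.5 ⇔ |xᵢ − 49.90| > 3.5·11.00/0.6745 = 57.08.
So outliers lie outside [-7.18, 106.98].
116.8: M = 4.10 → outlier.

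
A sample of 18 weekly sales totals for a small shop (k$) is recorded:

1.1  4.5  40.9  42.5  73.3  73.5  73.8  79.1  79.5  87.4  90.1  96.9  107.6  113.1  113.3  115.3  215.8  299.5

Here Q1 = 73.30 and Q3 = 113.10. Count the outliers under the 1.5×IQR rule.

IQR = 39.80; fences at 73.30 − 59.70 = 13.60 and 113.10 + 59.70 = 172.80.
Outside the cutoffs: 1.1, 4.5, 215.8, 299.5.

4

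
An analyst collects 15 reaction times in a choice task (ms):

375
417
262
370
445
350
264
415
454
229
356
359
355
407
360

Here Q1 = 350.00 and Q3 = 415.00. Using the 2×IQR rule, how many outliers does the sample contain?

0

IQR = 65.00; fences at 350.00 − 130.00 = 220.00 and 415.00 + 130.00 = 545.00.
Every value lies within the cutoffs.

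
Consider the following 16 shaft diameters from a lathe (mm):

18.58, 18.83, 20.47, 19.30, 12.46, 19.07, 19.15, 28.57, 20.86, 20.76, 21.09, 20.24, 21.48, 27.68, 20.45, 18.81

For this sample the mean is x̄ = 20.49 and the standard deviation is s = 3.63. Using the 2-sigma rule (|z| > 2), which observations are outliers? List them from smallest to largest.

12.46, 28.57

Cutoffs at x̄ ± 2s: 20.49 ± 2·3.63 = [13.23, 27.75].
12.46: z = -2.21, |z| > 2 → outlier.
28.57: z = 2.23, |z| > 2 → outlier.
Every other value lies within [13.23, 27.75].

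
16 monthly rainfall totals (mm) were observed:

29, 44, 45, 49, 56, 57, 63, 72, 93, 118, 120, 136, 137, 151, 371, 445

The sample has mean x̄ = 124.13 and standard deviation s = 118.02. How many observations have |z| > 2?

2

Cutoffs: x̄ ± 2s = [-111.91, 360.17].
Outside the cutoffs: 371, 445.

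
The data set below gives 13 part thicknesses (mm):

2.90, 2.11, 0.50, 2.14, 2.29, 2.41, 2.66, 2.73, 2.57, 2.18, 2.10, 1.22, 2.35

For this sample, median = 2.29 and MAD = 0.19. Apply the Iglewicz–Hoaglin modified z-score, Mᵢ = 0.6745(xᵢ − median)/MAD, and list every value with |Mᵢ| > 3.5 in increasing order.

|Mᵢ| > 3.5 ⇔ |xᵢ − 2.29| > 3.5·0.19/0.6745 = 0.99.
So outliers lie outside [1.30, 3.28].
0.50: M = -6.35 → outlier.
1.22: M = -3.80 → outlier.

0.50, 1.22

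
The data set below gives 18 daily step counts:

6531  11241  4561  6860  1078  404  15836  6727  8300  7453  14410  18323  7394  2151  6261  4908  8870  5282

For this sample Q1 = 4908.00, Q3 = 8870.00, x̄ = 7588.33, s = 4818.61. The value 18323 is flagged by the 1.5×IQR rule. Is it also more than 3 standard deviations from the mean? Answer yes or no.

no

z = (18323 − 7588.33) / 4818.61 = 2.23.
|z| = 2.23 ≤ 3.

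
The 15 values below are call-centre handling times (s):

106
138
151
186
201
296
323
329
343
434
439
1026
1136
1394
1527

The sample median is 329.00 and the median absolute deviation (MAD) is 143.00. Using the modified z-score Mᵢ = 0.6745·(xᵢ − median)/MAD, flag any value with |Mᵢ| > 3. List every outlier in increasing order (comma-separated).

1026, 1136, 1394, 1527

|Mᵢ| > 3 ⇔ |xᵢ − 329.00| > 3·143.00/0.6745 = 636.03.
So outliers lie outside [-307.03, 965.03].
1026: M = 3.29 → outlier.
1136: M = 3.81 → outlier.
1394: M = 5.02 → outlier.
1527: M = 5.65 → outlier.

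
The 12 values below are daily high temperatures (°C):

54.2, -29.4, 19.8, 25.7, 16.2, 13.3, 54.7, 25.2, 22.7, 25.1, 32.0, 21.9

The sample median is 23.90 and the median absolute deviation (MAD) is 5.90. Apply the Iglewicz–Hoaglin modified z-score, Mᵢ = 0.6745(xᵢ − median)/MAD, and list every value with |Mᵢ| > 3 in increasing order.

|Mᵢ| > 3 ⇔ |xᵢ − 23.90| > 3·5.90/0.6745 = 26.24.
So outliers lie outside [-2.34, 50.14].
-29.4: M = -6.09 → outlier.
54.2: M = 3.46 → outlier.
54.7: M = 3.52 → outlier.

-29.4, 54.2, 54.7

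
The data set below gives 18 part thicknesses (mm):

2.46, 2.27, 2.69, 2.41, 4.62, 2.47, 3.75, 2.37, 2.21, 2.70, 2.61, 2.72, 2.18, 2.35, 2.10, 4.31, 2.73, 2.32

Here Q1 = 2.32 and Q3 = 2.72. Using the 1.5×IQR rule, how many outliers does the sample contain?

IQR = 0.40; fences at 2.32 − 0.60 = 1.72 and 2.72 + 0.60 = 3.32.
Outside the cutoffs: 3.75, 4.31, 4.62.

3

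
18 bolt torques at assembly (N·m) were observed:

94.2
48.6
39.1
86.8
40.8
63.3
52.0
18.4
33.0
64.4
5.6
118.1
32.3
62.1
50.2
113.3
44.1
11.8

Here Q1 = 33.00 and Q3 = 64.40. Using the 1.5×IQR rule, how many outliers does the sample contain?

IQR = 31.40; fences at 33.00 − 47.10 = -14.10 and 64.40 + 47.10 = 111.50.
Outside the cutoffs: 113.3, 118.1.

2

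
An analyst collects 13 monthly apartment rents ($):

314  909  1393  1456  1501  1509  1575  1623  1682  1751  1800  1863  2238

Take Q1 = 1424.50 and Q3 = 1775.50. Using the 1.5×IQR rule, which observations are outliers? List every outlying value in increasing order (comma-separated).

IQR = Q3 − Q1 = 1775.50 − 1424.50 = 351.00.
Lower fence = Q1 − 1.5·IQR = 1424.50 − 526.50 = 898.00.
Upper fence = Q3 + 1.5·IQR = 1775.50 + 526.50 = 2302.00.
314 < 898.00 → outlier.
All remaining values lie within [898.00, 2302.00].

314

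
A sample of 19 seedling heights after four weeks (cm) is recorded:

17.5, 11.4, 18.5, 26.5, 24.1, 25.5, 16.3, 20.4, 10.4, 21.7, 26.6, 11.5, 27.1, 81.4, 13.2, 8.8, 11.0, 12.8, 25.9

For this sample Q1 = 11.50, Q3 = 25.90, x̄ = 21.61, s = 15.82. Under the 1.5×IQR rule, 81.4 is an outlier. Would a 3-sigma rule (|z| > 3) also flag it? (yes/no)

yes

z = (81.4 − 21.61) / 15.82 = 3.78.
|z| = 3.78 > 3.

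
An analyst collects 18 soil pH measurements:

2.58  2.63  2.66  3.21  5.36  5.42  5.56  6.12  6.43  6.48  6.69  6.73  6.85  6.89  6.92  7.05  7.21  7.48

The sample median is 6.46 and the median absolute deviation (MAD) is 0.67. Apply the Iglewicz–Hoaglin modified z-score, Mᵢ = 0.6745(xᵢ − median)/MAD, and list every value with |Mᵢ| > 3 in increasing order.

|Mᵢ| > 3 ⇔ |xᵢ − 6.46| > 3·0.67/0.6745 = 2.98.
So outliers lie outside [3.48, 9.44].
2.58: M = -3.91 → outlier.
2.63: M = -3.86 → outlier.
2.66: M = -3.83 → outlier.
3.21: M = -3.27 → outlier.

2.58, 2.63, 2.66, 3.21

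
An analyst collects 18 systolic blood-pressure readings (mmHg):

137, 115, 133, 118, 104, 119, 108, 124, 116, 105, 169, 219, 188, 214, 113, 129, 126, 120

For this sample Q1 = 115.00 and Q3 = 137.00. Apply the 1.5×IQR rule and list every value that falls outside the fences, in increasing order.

188, 214, 219

IQR = Q3 − Q1 = 137.00 − 115.00 = 22.00.
Lower fence = Q1 − 1.5·IQR = 115.00 − 33.00 = 82.00.
Upper fence = Q3 + 1.5·IQR = 137.00 + 33.00 = 170.00.
188 > 170.00 → outlier.
214 > 170.00 → outlier.
219 > 170.00 → outlier.
All remaining values lie within [82.00, 170.00].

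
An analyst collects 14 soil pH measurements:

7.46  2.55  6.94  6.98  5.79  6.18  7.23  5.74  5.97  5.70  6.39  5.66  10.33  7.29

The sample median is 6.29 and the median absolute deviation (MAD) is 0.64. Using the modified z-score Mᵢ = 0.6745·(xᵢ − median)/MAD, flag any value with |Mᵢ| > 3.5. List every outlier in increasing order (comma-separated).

|Mᵢ| > 3.5 ⇔ |xᵢ − 6.29| > 3.5·0.64/0.6745 = 3.32.
So outliers lie outside [2.97, 9.61].
2.55: M = -3.94 → outlier.
10.33: M = 4.26 → outlier.

2.55, 10.33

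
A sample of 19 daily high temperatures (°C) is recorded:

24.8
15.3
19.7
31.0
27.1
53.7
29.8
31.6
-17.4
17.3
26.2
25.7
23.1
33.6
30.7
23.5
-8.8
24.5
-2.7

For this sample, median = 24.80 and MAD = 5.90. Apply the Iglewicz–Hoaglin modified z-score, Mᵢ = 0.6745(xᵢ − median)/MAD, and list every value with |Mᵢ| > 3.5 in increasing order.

|Mᵢ| > 3.5 ⇔ |xᵢ − 24.80| > 3.5·5.90/0.6745 = 30.62.
So outliers lie outside [-5.82, 55.42].
-17.4: M = -4.82 → outlier.
-8.8: M = -3.84 → outlier.

-17.4, -8.8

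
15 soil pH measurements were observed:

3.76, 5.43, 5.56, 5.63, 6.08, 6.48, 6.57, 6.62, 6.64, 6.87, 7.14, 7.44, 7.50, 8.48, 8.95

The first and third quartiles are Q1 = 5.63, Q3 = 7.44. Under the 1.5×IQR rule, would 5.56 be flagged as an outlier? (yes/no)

no

IQR = Q3 − Q1 = 7.44 − 5.63 = 1.81.
Lower fence = Q1 − 1.5·IQR = 5.63 − 2.715 = 2.915.
Upper fence = Q3 + 1.5·IQR = 7.44 + 2.715 = 10.155.
5.56 lies within [2.915, 10.155].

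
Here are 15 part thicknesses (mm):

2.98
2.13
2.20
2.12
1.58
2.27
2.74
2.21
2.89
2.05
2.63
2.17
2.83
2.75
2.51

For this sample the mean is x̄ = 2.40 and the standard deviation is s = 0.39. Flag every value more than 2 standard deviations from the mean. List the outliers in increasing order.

Cutoffs at x̄ ± 2s: 2.40 ± 2·0.39 = [1.62, 3.18].
1.58: z = -2.10, |z| > 2 → outlier.
Every other value lies within [1.62, 3.18].

1.58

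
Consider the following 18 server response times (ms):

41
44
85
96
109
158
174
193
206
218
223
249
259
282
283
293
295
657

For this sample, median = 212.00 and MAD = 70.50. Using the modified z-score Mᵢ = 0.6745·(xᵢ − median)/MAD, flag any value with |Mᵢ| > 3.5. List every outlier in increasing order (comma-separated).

|Mᵢ| > 3.5 ⇔ |xᵢ − 212.00| > 3.5·70.50/0.6745 = 365.83.
So outliers lie outside [-153.83, 577.83].
657: M = 4.26 → outlier.

657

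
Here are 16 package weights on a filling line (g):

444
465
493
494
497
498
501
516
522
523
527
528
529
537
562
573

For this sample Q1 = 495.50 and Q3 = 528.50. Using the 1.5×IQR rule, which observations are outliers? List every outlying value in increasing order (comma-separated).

444

IQR = Q3 − Q1 = 528.50 − 495.50 = 33.00.
Lower fence = Q1 − 1.5·IQR = 495.50 − 49.50 = 446.00.
Upper fence = Q3 + 1.5·IQR = 528.50 + 49.50 = 578.00.
444 < 446.00 → outlier.
All remaining values lie within [446.00, 578.00].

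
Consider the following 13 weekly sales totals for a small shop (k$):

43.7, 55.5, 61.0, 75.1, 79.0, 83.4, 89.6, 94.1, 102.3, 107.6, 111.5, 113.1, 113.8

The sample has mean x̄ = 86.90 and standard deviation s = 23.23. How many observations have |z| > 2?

Cutoffs: x̄ ± 2s = [40.44, 133.36].
Every value lies within the cutoffs.

0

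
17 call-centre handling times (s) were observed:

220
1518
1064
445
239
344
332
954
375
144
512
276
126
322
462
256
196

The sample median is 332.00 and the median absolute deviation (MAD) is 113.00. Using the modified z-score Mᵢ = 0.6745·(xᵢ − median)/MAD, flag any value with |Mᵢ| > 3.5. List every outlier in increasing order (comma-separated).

954, 1064, 1518

|Mᵢ| > 3.5 ⇔ |xᵢ − 332.00| > 3.5·113.00/0.6745 = 586.36.
So outliers lie outside [-254.36, 918.36].
954: M = 3.71 → outlier.
1064: M = 4.37 → outlier.
1518: M = 7.08 → outlier.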